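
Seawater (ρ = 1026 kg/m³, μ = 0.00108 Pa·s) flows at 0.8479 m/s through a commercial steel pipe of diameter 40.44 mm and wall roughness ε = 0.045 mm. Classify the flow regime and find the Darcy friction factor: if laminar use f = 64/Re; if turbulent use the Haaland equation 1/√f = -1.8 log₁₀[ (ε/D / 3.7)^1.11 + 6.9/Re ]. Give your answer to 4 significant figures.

f ≈ 0.02556

Re = ρVD/μ = 1026·0.8479·0.04044/0.00108 = 3.257e+04.
Re > 4000 → turbulent. ε/D = 4.5e-05/0.04044 = 0.00111; Haaland: 1/√f = -1.8 log₁₀[0.000123 + 0.000212] = 6.255, so f = 0.02556.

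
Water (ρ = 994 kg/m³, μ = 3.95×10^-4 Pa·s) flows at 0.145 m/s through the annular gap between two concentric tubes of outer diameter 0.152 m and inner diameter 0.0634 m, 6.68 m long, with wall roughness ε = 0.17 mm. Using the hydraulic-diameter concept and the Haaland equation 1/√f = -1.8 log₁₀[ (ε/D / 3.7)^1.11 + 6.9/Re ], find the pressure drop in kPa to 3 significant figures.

Hydraulic diameter D_h = 4A/P = D_o - D_i = 0.152 - 0.0634 = 0.0886 m.
Re = ρVD_h/μ = 994·0.145·0.0886/0.000395 = 3.233e+04.
ε/D_h = 0.00017/0.0886 = 0.00192; Haaland gives 1/√f = -1.8 log₁₀[0.000226+0.000213] = 6.043, so f = 0.02738.
ΔP = f(L/D_h)(ρV²/2) = 0.02738·6.68/0.0886·10.45 = 21.57 Pa.
ΔP = 0.0216 kPa.

ΔP ≈ 0.0216 kPa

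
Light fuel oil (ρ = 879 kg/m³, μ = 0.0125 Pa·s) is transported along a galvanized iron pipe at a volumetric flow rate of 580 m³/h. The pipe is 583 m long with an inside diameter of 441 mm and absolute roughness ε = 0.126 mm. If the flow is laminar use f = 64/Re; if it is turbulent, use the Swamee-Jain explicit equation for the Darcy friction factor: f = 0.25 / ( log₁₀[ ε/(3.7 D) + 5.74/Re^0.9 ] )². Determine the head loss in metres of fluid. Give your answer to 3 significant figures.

Q = 580 m³/h = 580/3600 = 0.1611 m³/s.
Cross-sectional area A = πD²/4 = π(0.441)²/4 = 0.1527 m²; mean velocity V = Q/A = 0.1611/0.1527 = 1.055 m/s.
Reynolds number Re = ρVD/μ = 879 · 1.055 · 0.441 / 0.0125 = 3.271e+04.
Re > 4000 → turbulent. Relative roughness ε/D = 0.000126/0.441 = 0.000286. Swamee-Jain: f = 0.25/(log₁₀[0.000286/3.7 + 5.74/3.271e+04^0.9])² = 0.25/(log₁₀[7.72e-05 + 0.000496])² = 0.25/(-3.241)² = 0.02379.
Darcy-Weisbach: ΔP = f(L/D)(ρV²/2) = 0.02379·(583/0.441)·(879·1.055²/2) = 0.02379·1322·489 = 1.538e+04 Pa.
Head loss h_f = ΔP/(ρg) = 1.538e+04/(879·9.81) = 1.78 m.

h_f ≈ 1.78 m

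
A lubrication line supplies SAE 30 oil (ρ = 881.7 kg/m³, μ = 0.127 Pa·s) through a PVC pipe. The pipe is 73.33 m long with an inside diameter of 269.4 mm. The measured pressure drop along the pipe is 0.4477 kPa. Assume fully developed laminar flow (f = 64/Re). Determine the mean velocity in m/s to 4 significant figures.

For laminar flow, f = 64/Re with Re = ρVD/μ, so Darcy-Weisbach reduces to ΔP = 32μLV/D². Solving for V: V = ΔP·D²/(32μL) = 447.7·(0.2694)²/(32·0.127·73.33) = 0.109 m/s.
Check: Re = ρVD/μ = 881.7·0.109·0.2694/0.127 = 203.9 < 2300, so the laminar assumption holds.

V ≈ 0.1090 m/s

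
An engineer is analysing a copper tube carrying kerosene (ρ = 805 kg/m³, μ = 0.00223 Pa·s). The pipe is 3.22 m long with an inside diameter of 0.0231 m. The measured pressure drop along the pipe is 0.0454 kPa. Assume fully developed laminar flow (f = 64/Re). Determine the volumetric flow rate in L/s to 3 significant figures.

Q ≈ 0.0442 L/s

For laminar flow, f = 64/Re with Re = ρVD/μ, so Darcy-Weisbach reduces to ΔP = 32μLV/D². Solving for V: V = ΔP·D²/(32μL) = 45.4·(0.0231)²/(32·0.00223·3.22) = 0.1054 m/s.
Check: Re = ρVD/μ = 805·0.1054·0.0231/0.00223 = 879.2 < 2300, so the laminar assumption holds.
Q = V·A = 0.1054·(π/4·0.0231²) = 4.419e-05 m³/s = 0.0442 L/s.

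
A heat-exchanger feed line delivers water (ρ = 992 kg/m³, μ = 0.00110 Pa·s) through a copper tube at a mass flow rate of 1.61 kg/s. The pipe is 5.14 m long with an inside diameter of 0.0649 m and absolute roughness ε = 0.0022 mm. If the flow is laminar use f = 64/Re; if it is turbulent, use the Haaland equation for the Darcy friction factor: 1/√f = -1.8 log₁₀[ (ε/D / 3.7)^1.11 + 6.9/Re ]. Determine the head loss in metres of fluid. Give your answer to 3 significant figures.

A = πD²/4 = π(0.0649)²/4 = 0.003308 m²; mean velocity V = ṁ/(ρA) = 1.61/(992 · 0.003308) = 0.4906 m/s.
Reynolds number Re = ρVD/μ = 992 · 0.4906 · 0.0649 / 0.0011 = 2.871e+04.
Re > 4000 → turbulent. Relative roughness ε/D = 2.2e-06/0.0649 = 3.39e-05. Haaland: 1/√f = -1.8 log₁₀[(3.39e-05/3.7)^1.11 + 6.9/2.871e+04] = -1.8 log₁₀[2.56e-06 + 0.00024] = 6.506, so f = 0.02362.
Darcy-Weisbach: ΔP = f(L/D)(ρV²/2) = 0.02362·(5.14/0.0649)·(992·0.4906²/2) = 0.02362·79.2·119.4 = 223.4 Pa.
Head loss h_f = ΔP/(ρg) = 223.4/(992·9.81) = 0.0230 m.

h_f ≈ 0.0230 m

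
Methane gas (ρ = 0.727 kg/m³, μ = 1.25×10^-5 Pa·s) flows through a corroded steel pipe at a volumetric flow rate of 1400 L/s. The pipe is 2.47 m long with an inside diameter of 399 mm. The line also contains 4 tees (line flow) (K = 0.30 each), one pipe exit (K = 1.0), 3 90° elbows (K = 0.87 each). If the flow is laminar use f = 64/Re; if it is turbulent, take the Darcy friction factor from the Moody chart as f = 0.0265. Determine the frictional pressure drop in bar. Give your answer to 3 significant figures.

ΔP ≈ 0.00227 bar

Q = 1400 L/s = 1400/1000 = 1.4 m³/s.
Cross-sectional area A = πD²/4 = π(0.399)²/4 = 0.125 m²; mean velocity V = Q/A = 1.4/0.125 = 11.2 m/s.
Reynolds number Re = ρVD/μ = 0.727 · 11.2 · 0.399 / 1.25e-05 = 2.598e+05.
Re > 4000 → turbulent; use the Moody-chart value f = 0.0265.
Total minor-loss coefficient ΣK = 4·0.3 + 1·1 + 3·0.87 = 4.81.
ΔP = [f·L/D + ΣK]·(ρV²/2) = [0.0265·2.47/0.399 + 4.81]·(0.727·11.2²/2) = [0.164 + 4.81]·45.57 = 226.7 Pa.
ΔP = 226.7 Pa = 0.00227 bar.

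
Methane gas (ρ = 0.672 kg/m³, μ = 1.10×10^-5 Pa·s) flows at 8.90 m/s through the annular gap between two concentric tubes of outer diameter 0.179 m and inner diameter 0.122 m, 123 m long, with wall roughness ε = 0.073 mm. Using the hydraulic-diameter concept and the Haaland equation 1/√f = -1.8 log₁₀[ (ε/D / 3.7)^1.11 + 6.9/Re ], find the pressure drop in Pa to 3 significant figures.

Hydraulic diameter D_h = 4A/P = D_o - D_i = 0.179 - 0.122 = 0.057 m.
Re = ρVD_h/μ = 0.672·8.9·0.057/1.1e-05 = 3.099e+04.
ε/D_h = 7.3e-05/0.057 = 0.00128; Haaland gives 1/√f = -1.8 log₁₀[0.000144+0.000223] = 6.184, so f = 0.02615.
ΔP = f(L/D_h)(ρV²/2) = 0.02615·123/0.057·26.61 = 1502 Pa.

ΔP ≈ 1500 Pa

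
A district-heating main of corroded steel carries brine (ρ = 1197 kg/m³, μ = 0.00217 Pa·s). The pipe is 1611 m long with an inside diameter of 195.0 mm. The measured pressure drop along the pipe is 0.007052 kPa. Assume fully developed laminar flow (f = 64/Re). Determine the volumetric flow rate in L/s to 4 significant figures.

Q ≈ 0.07159 L/s

For laminar flow, f = 64/Re with Re = ρVD/μ, so Darcy-Weisbach reduces to ΔP = 32μLV/D². Solving for V: V = ΔP·D²/(32μL) = 7.052·(0.195)²/(32·0.00217·1611) = 0.002397 m/s.
Check: Re = ρVD/μ = 1197·0.002397·0.195/0.00217 = 257.8 < 2300, so the laminar assumption holds.
Q = V·A = 0.002397·(π/4·0.195²) = 7.159e-05 m³/s = 0.07159 L/s.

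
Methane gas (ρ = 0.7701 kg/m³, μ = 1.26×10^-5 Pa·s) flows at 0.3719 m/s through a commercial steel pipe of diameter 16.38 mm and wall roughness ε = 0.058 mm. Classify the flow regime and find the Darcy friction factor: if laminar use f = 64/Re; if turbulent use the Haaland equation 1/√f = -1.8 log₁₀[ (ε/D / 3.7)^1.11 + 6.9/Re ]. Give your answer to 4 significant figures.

Re = ρVD/μ = 0.7701·0.3719·0.01638/1.26e-05 = 372.3.
Re < 2300 → laminar, so f = 64/Re = 0.1719 (roughness is irrelevant in laminar flow).

f ≈ 0.1719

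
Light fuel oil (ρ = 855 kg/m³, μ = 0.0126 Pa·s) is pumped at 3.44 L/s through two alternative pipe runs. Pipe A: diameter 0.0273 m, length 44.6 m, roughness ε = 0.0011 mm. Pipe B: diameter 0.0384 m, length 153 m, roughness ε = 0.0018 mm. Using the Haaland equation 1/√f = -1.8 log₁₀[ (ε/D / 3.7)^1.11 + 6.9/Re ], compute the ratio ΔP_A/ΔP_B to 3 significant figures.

Pipe A: V = Q/A = 0.00344/0.0005853 = 5.877 m/s; Re = 1.089e+04; ε/D = 4.03e-05; Haaland → f = 0.03022; ΔP_A = f(L/D)(ρV²/2) = 7.289e+05 Pa.
Pipe B: V = Q/A = 0.00344/0.001158 = 2.97 m/s; Re = 7740; ε/D = 4.69e-05; Haaland → f = 0.03322; ΔP_B = f(L/D)(ρV²/2) = 4.992e+05 Pa.
ΔP_A/ΔP_B = 7.289e+05/4.992e+05 = 1.46.

ΔP_A/ΔP_B ≈ 1.46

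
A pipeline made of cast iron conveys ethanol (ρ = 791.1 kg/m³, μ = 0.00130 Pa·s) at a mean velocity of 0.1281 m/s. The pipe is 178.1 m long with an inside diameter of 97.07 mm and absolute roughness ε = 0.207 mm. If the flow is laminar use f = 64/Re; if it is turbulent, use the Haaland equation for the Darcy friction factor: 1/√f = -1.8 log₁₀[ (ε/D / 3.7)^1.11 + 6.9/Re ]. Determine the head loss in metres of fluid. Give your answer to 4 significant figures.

Reynolds number Re = ρVD/μ = 791.1 · 0.1281 · 0.09707 / 0.0013 = 7567.
Re > 4000 → turbulent. Relative roughness ε/D = 0.000207/0.09707 = 0.00213. Haaland: 1/√f = -1.8 log₁₀[(0.00213/3.7)^1.11 + 6.9/7567] = -1.8 log₁₀[0.000254 + 0.000912] = 5.28, so f = 0.03587.
Darcy-Weisbach: ΔP = f(L/D)(ρV²/2) = 0.03587·(178.1/0.09707)·(791.1·0.1281²/2) = 0.03587·1835·6.491 = 427.1 Pa.
Head loss h_f = ΔP/(ρg) = 427.1/(791.1·9.81) = 0.05504 m.

h_f ≈ 0.05504 m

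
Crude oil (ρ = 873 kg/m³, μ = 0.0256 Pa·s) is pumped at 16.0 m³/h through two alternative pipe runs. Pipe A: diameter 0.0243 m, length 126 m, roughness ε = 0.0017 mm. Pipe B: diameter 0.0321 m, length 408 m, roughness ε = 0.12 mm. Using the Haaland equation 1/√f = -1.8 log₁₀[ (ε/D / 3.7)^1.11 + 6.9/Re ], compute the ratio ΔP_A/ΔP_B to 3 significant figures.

ΔP_A/ΔP_B ≈ 1.03

Pipe A: V = Q/A = 0.004444/0.0004638 = 9.583 m/s; Re = 7941; ε/D = 7e-05; Haaland → f = 0.033; ΔP_A = f(L/D)(ρV²/2) = 6.86e+06 Pa.
Pipe B: V = Q/A = 0.004444/0.0008093 = 5.492 m/s; Re = 6012; ε/D = 0.00374; Haaland → f = 0.03964; ΔP_B = f(L/D)(ρV²/2) = 6.634e+06 Pa.
ΔP_A/ΔP_B = 6.86e+06/6.634e+06 = 1.03.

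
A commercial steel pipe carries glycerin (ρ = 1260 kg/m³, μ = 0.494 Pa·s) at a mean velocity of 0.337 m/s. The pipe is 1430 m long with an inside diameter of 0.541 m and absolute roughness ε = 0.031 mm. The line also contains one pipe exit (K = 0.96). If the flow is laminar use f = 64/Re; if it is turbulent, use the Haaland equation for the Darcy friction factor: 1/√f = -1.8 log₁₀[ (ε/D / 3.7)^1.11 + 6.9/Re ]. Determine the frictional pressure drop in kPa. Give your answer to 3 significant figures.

ΔP ≈ 26.1 kPa

Reynolds number Re = ρVD/μ = 1260 · 0.337 · 0.541 / 0.494 = 465.
Re < 2300 → laminar flow, so f = 64/Re = 64/465 = 0.1376 (the turbulent correlation is not needed).
Total minor-loss coefficient ΣK = 1·0.96 = 0.96.
ΔP = [f·L/D + ΣK]·(ρV²/2) = [0.1376·1430/0.541 + 0.96]·(1260·0.337²/2) = [363.8 + 0.96]·71.55 = 2.61e+04 Pa.
ΔP = 2.61e+04 Pa = 26.1 kPa.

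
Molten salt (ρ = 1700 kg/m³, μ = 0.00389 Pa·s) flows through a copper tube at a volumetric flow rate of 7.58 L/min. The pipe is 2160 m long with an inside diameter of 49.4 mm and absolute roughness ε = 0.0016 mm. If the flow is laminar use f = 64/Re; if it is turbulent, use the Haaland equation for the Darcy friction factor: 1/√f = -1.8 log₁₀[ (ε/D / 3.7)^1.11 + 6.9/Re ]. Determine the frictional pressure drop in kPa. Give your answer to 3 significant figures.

Q = 7.58 L/min = 7.58/60000 = 0.0001263 m³/s.
Cross-sectional area A = πD²/4 = π(0.0494)²/4 = 0.001917 m²; mean velocity V = Q/A = 0.0001263/0.001917 = 0.06591 m/s.
Reynolds number Re = ρVD/μ = 1700 · 0.06591 · 0.0494 / 0.00389 = 1423.
Re < 2300 → laminar flow, so f = 64/Re = 64/1423 = 0.04498 (the turbulent correlation is not needed).
Darcy-Weisbach: ΔP = f(L/D)(ρV²/2) = 0.04498·(2160/0.0494)·(1700·0.06591²/2) = 0.04498·4.372e+04·3.693 = 7262 Pa.
ΔP = 7262 Pa = 7.26 kPa.

ΔP ≈ 7.26 kPa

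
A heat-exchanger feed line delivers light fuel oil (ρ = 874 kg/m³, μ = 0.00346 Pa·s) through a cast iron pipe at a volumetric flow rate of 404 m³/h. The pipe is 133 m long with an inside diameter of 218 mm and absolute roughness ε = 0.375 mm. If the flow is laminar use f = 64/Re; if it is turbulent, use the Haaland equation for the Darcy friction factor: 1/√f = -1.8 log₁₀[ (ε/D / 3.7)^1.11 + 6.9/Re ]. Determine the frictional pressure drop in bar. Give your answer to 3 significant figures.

Q = 404 m³/h = 404/3600 = 0.1122 m³/s.
Cross-sectional area A = πD²/4 = π(0.218)²/4 = 0.03733 m²; mean velocity V = Q/A = 0.1122/0.03733 = 3.007 m/s.
Reynolds number Re = ρVD/μ = 874 · 3.007 · 0.218 / 0.00346 = 1.656e+05.
Re > 4000 → turbulent. Relative roughness ε/D = 0.000375/0.218 = 0.00172. Haaland: 1/√f = -1.8 log₁₀[(0.00172/3.7)^1.11 + 6.9/1.656e+05] = -1.8 log₁₀[0.0002 + 4.17e-05] = 6.511, so f = 0.02359.
Darcy-Weisbach: ΔP = f(L/D)(ρV²/2) = 0.02359·(133/0.218)·(874·3.007²/2) = 0.02359·610.1·3950 = 5.686e+04 Pa.
ΔP = 5.686e+04 Pa = 0.569 bar.

ΔP ≈ 0.569 bar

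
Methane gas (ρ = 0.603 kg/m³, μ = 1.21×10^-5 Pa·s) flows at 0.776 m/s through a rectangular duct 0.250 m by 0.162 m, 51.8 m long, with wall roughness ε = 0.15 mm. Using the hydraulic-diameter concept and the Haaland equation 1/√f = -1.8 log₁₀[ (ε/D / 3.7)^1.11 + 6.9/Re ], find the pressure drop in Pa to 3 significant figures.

Hydraulic diameter D_h = 4A/P = 4·(0.25·0.162)/(2·(0.25+0.162)) = 0.162/0.824 = 0.1966 m.
Re = ρVD_h/μ = 0.603·0.776·0.1966/1.21e-05 = 7603.
ε/D_h = 0.00015/0.1966 = 0.000763; Haaland gives 1/√f = -1.8 log₁₀[8.11e-05+0.000908] = 5.409, so f = 0.03418.
ΔP = f(L/D_h)(ρV²/2) = 0.03418·51.8/0.1966·0.1816 = 1.635 Pa.

ΔP ≈ 1.64 Pa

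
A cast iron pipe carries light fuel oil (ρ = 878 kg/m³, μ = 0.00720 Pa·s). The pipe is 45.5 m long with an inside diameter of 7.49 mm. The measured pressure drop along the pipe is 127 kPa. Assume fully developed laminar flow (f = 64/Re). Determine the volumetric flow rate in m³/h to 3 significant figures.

For laminar flow, f = 64/Re with Re = ρVD/μ, so Darcy-Weisbach reduces to ΔP = 32μLV/D². Solving for V: V = ΔP·D²/(32μL) = 1.27e+05·(0.00749)²/(32·0.0072·45.5) = 0.6796 m/s.
Check: Re = ρVD/μ = 878·0.6796·0.00749/0.0072 = 620.8 < 2300, so the laminar assumption holds.
Q = V·A = 0.6796·(π/4·0.00749²) = 2.995e-05 m³/s = 0.108 m³/h.

Q ≈ 0.108 m³/h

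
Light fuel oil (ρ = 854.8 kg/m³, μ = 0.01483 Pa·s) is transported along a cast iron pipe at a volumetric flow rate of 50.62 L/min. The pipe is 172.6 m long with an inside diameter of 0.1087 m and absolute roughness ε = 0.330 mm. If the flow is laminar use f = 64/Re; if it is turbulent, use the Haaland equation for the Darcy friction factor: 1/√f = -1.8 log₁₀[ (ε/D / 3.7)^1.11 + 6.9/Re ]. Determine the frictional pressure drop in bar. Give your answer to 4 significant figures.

ΔP ≈ 0.006302 bar

Q = 50.62 L/min = 50.62/60000 = 0.0008437 m³/s.
Cross-sectional area A = πD²/4 = π(0.1087)²/4 = 0.00928 m²; mean velocity V = Q/A = 0.0008437/0.00928 = 0.09091 m/s.
Reynolds number Re = ρVD/μ = 854.8 · 0.09091 · 0.1087 / 0.0148 = 569.6.
Re < 2300 → laminar flow, so f = 64/Re = 64/569.6 = 0.1124 (the turbulent correlation is not needed).
Darcy-Weisbach: ΔP = f(L/D)(ρV²/2) = 0.1124·(172.6/0.1087)·(854.8·0.09091²/2) = 0.1124·1588·3.532 = 630.2 Pa.
ΔP = 630.2 Pa = 0.006302 bar.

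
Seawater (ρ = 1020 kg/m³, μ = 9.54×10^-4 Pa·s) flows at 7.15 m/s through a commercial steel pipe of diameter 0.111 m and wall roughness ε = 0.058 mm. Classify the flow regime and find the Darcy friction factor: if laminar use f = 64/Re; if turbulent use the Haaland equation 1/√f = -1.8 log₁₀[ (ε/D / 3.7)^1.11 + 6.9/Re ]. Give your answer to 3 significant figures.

f ≈ 0.0174

Re = ρVD/μ = 1020·7.15·0.111/0.000954 = 8.486e+05.
Re > 4000 → turbulent. ε/D = 5.8e-05/0.111 = 0.000523; Haaland: 1/√f = -1.8 log₁₀[5.33e-05 + 8.13e-06] = 7.581, so f = 0.0174.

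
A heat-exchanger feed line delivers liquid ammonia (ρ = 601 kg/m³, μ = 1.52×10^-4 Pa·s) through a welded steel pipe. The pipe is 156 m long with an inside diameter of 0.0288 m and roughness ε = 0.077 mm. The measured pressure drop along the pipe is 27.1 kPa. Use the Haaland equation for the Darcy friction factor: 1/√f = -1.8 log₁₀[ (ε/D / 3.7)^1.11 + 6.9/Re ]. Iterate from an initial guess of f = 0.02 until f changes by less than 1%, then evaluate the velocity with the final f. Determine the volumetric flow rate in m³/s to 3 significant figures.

Q ≈ 5.14×10^-4 m³/s

Rearranging Darcy-Weisbach: V = √(2·ΔP·D/(f·L·ρ)). With ε/D = 7.7e-05/0.0288 = 0.00267, iterate starting from f = 0.02:
  f = 0.02 → V = √(2·2.71e+04·0.0288/(0.02·156·601)) = 0.9124 m/s; Re = ρVD/μ = 1.039e+05; f → 0.0266
  f = 0.0266 → V = 0.7911 m/s; Re = 9.009e+04; f → 0.02678
Converged (Δf/f < 1%). With the final f = 0.02678: V = √(2·2.71e+04·0.0288/(0.02678·156·601)) = 0.7885 m/s.
Q = V·A = 0.7885·(π/4·0.0288²) = 0.0005137 m³/s = 5.14×10^-4 m³/s.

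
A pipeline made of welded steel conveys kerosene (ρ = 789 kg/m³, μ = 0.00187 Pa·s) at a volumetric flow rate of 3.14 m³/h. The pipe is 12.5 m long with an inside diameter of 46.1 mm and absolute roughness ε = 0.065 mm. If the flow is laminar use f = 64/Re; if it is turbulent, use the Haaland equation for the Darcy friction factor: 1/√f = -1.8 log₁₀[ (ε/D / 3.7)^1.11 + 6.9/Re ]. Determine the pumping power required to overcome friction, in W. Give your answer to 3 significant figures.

P ≈ 0.831 W

Q = 3.14 m³/h = 3.14/3600 = 0.0008722 m³/s.
Cross-sectional area A = πD²/4 = π(0.0461)²/4 = 0.001669 m²; mean velocity V = Q/A = 0.0008722/0.001669 = 0.5226 m/s.
Reynolds number Re = ρVD/μ = 789 · 0.5226 · 0.0461 / 0.00187 = 1.016e+04.
Re > 4000 → turbulent. Relative roughness ε/D = 6.5e-05/0.0461 = 0.00141. Haaland: 1/√f = -1.8 log₁₀[(0.00141/3.7)^1.11 + 6.9/1.016e+04] = -1.8 log₁₀[0.00016 + 0.000679] = 5.537, so f = 0.03262.
Darcy-Weisbach: ΔP = f(L/D)(ρV²/2) = 0.03262·(12.5/0.0461)·(789·0.5226²/2) = 0.03262·271.1·107.7 = 952.7 Pa.
Pumping power P = QΔP = 0.0008722·952.7 = 0.8310 W = 0.831 W.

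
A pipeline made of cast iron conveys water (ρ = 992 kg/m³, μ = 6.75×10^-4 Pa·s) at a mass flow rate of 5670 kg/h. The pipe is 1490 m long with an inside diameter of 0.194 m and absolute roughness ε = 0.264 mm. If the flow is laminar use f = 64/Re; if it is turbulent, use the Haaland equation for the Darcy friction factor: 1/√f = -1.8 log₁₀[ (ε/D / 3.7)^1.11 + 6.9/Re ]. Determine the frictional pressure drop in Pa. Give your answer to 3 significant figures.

ṁ = 5670 kg/h = 5670/3600 = 1.575 kg/s.
A = πD²/4 = π(0.194)²/4 = 0.02956 m²; mean velocity V = ṁ/(ρA) = 1.575/(992 · 0.02956) = 0.05371 m/s.
Reynolds number Re = ρVD/μ = 992 · 0.05371 · 0.194 / 0.000675 = 1.531e+04.
Re > 4000 → turbulent. Relative roughness ε/D = 0.000264/0.194 = 0.00136. Haaland: 1/√f = -1.8 log₁₀[(0.00136/3.7)^1.11 + 6.9/1.531e+04] = -1.8 log₁₀[0.000154 + 0.000451] = 5.793, so f = 0.0298.
Darcy-Weisbach: ΔP = f(L/D)(ρV²/2) = 0.0298·(1490/0.194)·(992·0.05371²/2) = 0.0298·7680·1.431 = 327.5 Pa.

ΔP ≈ 327 Pa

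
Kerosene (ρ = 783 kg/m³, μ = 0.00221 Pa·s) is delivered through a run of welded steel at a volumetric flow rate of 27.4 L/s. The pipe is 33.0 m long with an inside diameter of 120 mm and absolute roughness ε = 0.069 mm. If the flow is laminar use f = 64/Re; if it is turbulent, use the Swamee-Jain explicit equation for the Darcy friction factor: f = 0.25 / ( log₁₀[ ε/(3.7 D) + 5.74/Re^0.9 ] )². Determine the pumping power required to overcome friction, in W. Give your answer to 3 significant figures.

P ≈ 358 W

Q = 27.4 L/s = 27.4/1000 = 0.0274 m³/s.
Cross-sectional area A = πD²/4 = π(0.12)²/4 = 0.01131 m²; mean velocity V = Q/A = 0.0274/0.01131 = 2.423 m/s.
Reynolds number Re = ρVD/μ = 783 · 2.423 · 0.12 / 0.00221 = 1.03e+05.
Re > 4000 → turbulent. Relative roughness ε/D = 6.9e-05/0.12 = 0.000575. Swamee-Jain: f = 0.25/(log₁₀[0.000575/3.7 + 5.74/1.03e+05^0.9])² = 0.25/(log₁₀[0.000155 + 0.000177])² = 0.25/(-3.479)² = 0.02066.
Darcy-Weisbach: ΔP = f(L/D)(ρV²/2) = 0.02066·(33/0.12)·(783·2.423²/2) = 0.02066·275·2298 = 1.305e+04 Pa.
Pumping power P = QΔP = 0.0274·1.305e+04 = 357.7 W = 358 W.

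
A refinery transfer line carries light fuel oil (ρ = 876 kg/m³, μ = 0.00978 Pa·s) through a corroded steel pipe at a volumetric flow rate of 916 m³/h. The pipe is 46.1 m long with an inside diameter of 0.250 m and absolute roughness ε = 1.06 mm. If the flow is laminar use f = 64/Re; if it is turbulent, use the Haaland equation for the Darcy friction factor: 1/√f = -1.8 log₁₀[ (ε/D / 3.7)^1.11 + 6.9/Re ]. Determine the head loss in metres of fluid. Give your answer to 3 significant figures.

h_f ≈ 7.52 m

Q = 916 m³/h = 916/3600 = 0.2544 m³/s.
Cross-sectional area A = πD²/4 = π(0.25)²/4 = 0.04909 m²; mean velocity V = Q/A = 0.2544/0.04909 = 5.183 m/s.
Reynolds number Re = ρVD/μ = 876 · 5.183 · 0.25 / 0.00978 = 1.161e+05.
Re > 4000 → turbulent. Relative roughness ε/D = 0.00106/0.25 = 0.00424. Haaland: 1/√f = -1.8 log₁₀[(0.00424/3.7)^1.11 + 6.9/1.161e+05] = -1.8 log₁₀[0.000544 + 5.94e-05] = 5.795, so f = 0.02978.
Darcy-Weisbach: ΔP = f(L/D)(ρV²/2) = 0.02978·(46.1/0.25)·(876·5.183²/2) = 0.02978·184.4·1.177e+04 = 6.463e+04 Pa.
Head loss h_f = ΔP/(ρg) = 6.463e+04/(876·9.81) = 7.52 m.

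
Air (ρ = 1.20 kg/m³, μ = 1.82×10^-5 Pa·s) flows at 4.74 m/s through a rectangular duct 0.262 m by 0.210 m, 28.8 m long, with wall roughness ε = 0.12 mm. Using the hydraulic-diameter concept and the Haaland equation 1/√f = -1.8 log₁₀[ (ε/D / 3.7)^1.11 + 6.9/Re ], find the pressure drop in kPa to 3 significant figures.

ΔP ≈ 0.0350 kPa

Hydraulic diameter D_h = 4A/P = 4·(0.262·0.21)/(2·(0.262+0.21)) = 0.2201/0.944 = 0.2331 m.
Re = ρVD_h/μ = 1.2·4.74·0.2331/1.82e-05 = 7.286e+04.
ε/D_h = 0.00012/0.2331 = 0.000515; Haaland gives 1/√f = -1.8 log₁₀[5.24e-05+9.47e-05] = 6.898, so f = 0.02101.
ΔP = f(L/D_h)(ρV²/2) = 0.02101·28.8/0.2331·13.48 = 34.99 Pa.
ΔP = 0.0350 kPa.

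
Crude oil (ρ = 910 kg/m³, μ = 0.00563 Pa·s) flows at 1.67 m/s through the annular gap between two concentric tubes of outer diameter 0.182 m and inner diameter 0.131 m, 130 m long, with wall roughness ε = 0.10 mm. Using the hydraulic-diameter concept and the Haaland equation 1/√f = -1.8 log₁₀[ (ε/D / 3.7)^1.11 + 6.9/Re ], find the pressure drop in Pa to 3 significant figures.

Hydraulic diameter D_h = 4A/P = D_o - D_i = 0.182 - 0.131 = 0.051 m.
Re = ρVD_h/μ = 910·1.67·0.051/0.00563 = 1.377e+04.
ε/D_h = 0.0001/0.051 = 0.00196; Haaland gives 1/√f = -1.8 log₁₀[0.000231+0.000501] = 5.643, so f = 0.0314.
ΔP = f(L/D_h)(ρV²/2) = 0.0314·130/0.051·1269 = 1.016e+05 Pa.

ΔP ≈ 102000 Pa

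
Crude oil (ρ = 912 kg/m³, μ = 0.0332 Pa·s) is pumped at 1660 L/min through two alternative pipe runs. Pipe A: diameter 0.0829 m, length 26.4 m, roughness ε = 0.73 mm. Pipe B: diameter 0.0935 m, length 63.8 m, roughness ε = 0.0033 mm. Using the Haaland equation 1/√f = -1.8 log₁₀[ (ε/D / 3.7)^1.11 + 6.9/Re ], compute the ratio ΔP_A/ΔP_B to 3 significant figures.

ΔP_A/ΔP_B ≈ 1.01

Pipe A: V = Q/A = 0.02767/0.005398 = 5.126 m/s; Re = 1.167e+04; ε/D = 0.00881; Haaland → f = 0.04108; ΔP_A = f(L/D)(ρV²/2) = 1.567e+05 Pa.
Pipe B: V = Q/A = 0.02767/0.006866 = 4.029 m/s; Re = 1.035e+04; ε/D = 3.53e-05; Haaland → f = 0.03063; ΔP_B = f(L/D)(ρV²/2) = 1.547e+05 Pa.
ΔP_A/ΔP_B = 1.567e+05/1.547e+05 = 1.01.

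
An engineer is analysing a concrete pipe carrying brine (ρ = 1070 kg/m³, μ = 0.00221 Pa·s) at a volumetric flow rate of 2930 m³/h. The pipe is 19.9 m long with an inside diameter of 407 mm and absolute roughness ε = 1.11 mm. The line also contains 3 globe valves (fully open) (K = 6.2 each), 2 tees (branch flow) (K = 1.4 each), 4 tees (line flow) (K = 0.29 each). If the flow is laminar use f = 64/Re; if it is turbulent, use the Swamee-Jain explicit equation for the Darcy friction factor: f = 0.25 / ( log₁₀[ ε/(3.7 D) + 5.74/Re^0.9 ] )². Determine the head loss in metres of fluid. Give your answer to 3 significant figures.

h_f ≈ 47.5 m

Q = 2930 m³/h = 2930/3600 = 0.8139 m³/s.
Cross-sectional area A = πD²/4 = π(0.407)²/4 = 0.1301 m²; mean velocity V = Q/A = 0.8139/0.1301 = 6.256 m/s.
Reynolds number Re = ρVD/μ = 1070 · 6.256 · 0.407 / 0.00221 = 1.233e+06.
Re > 4000 → turbulent. Relative roughness ε/D = 0.00111/0.407 = 0.00273. Swamee-Jain: f = 0.25/(log₁₀[0.00273/3.7 + 5.74/1.233e+06^0.9])² = 0.25/(log₁₀[0.000737 + 1.89e-05])² = 0.25/(-3.121)² = 0.02566.
Total minor-loss coefficient ΣK = 3·6.2 + 2·1.4 + 4·0.29 = 22.6.
ΔP = [f·L/D + ΣK]·(ρV²/2) = [0.02566·19.9/0.407 + 22.6]·(1070·6.256²/2) = [1.255 + 22.6]·2.094e+04 = 4.986e+05 Pa.
Head loss h_f = ΔP/(ρg) = 4.986e+05/(1070·9.81) = 47.5 m.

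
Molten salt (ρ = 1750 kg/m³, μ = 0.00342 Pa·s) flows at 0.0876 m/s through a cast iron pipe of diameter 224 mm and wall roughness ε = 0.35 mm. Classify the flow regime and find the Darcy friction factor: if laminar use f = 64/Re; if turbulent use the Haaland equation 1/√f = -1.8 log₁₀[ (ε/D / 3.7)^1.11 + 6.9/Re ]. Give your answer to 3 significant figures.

Re = ρVD/μ = 1750·0.0876·0.224/0.00342 = 1.004e+04.
Re > 4000 → turbulent. ε/D = 0.00035/0.224 = 0.00156; Haaland: 1/√f = -1.8 log₁₀[0.00018 + 0.000687] = 5.512, so f = 0.03292.

f ≈ 0.0329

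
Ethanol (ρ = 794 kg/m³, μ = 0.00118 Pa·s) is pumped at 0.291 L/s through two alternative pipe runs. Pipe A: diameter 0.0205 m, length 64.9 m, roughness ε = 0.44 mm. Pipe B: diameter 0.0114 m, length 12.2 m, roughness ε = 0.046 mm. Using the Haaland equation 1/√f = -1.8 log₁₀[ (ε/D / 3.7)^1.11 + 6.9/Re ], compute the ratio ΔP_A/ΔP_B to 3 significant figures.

Pipe A: V = Q/A = 0.000291/0.0003301 = 0.8816 m/s; Re = 1.216e+04; ε/D = 0.0215; Haaland → f = 0.05299; ΔP_A = f(L/D)(ρV²/2) = 5.177e+04 Pa.
Pipe B: V = Q/A = 0.000291/0.0001021 = 2.851 m/s; Re = 2.187e+04; ε/D = 0.00404; Haaland → f = 0.03252; ΔP_B = f(L/D)(ρV²/2) = 1.123e+05 Pa.
ΔP_A/ΔP_B = 5.177e+04/1.123e+05 = 0.461.

ΔP_A/ΔP_B ≈ 0.461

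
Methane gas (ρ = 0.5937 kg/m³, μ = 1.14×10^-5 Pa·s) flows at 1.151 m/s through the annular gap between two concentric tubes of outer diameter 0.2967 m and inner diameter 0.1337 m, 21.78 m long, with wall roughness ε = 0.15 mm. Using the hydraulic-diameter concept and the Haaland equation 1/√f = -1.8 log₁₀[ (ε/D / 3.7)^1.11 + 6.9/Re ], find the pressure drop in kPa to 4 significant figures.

Hydraulic diameter D_h = 4A/P = D_o - D_i = 0.2967 - 0.1337 = 0.163 m.
Re = ρVD_h/μ = 0.5937·1.151·0.163/1.14e-05 = 9771.
ε/D_h = 0.00015/0.163 = 0.00092; Haaland gives 1/√f = -1.8 log₁₀[9.98e-05+0.000706] = 5.569, so f = 0.03225.
ΔP = f(L/D_h)(ρV²/2) = 0.03225·21.78/0.163·0.3933 = 1.695 Pa.
ΔP = 0.001695 kPa.

ΔP ≈ 0.001695 kPa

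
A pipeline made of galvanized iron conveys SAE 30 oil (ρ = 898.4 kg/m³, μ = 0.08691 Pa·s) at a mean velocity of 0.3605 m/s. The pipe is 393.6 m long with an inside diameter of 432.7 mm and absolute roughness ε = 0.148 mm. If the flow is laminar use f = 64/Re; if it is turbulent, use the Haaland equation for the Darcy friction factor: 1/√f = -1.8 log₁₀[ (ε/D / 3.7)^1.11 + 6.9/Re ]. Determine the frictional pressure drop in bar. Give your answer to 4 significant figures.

Reynolds number Re = ρVD/μ = 898.4 · 0.3605 · 0.4327 / 0.0869 = 1612.
Re < 2300 → laminar flow, so f = 64/Re = 64/1612 = 0.03969 (the turbulent correlation is not needed).
Darcy-Weisbach: ΔP = f(L/D)(ρV²/2) = 0.03969·(393.6/0.4327)·(898.4·0.3605²/2) = 0.03969·909.6·58.38 = 2108 Pa.
ΔP = 2108 Pa = 0.02108 bar.

ΔP ≈ 0.02108 bar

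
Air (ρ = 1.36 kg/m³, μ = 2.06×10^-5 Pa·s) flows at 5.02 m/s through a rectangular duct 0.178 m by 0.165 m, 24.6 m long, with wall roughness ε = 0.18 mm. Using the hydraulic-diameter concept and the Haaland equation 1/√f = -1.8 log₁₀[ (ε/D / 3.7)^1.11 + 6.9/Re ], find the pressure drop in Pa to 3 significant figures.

Hydraulic diameter D_h = 4A/P = 4·(0.178·0.165)/(2·(0.178+0.165)) = 0.1175/0.686 = 0.1713 m.
Re = ρVD_h/μ = 1.36·5.02·0.1713/2.06e-05 = 5.676e+04.
ε/D_h = 0.00018/0.1713 = 0.00105; Haaland gives 1/√f = -1.8 log₁₀[0.000116+0.000122] = 6.525, so f = 0.02349.
ΔP = f(L/D_h)(ρV²/2) = 0.02349·24.6/0.1713·17.14 = 57.82 Pa.

ΔP ≈ 57.8 Pa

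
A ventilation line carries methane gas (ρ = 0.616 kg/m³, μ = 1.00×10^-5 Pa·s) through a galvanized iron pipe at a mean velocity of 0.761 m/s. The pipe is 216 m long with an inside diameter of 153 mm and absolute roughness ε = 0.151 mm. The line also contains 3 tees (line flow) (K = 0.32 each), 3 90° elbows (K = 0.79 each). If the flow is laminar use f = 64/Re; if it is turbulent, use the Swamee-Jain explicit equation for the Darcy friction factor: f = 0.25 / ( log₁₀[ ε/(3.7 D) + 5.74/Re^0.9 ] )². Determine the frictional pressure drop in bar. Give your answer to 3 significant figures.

ΔP ≈ 9.52×10^-5 bar

Reynolds number Re = ρVD/μ = 0.616 · 0.761 · 0.153 / 1e-05 = 7172.
Re > 4000 → turbulent. Relative roughness ε/D = 0.000151/0.153 = 0.000987. Swamee-Jain: f = 0.25/(log₁₀[0.000987/3.7 + 5.74/7172^0.9])² = 0.25/(log₁₀[0.000267 + 0.00194])² = 0.25/(-2.655)² = 0.03546.
Total minor-loss coefficient ΣK = 3·0.32 + 3·0.79 = 3.33.
ΔP = [f·L/D + ΣK]·(ρV²/2) = [0.03546·216/0.153 + 3.33]·(0.616·0.761²/2) = [50.06 + 3.33]·0.1784 = 9.522 Pa.
ΔP = 9.522 Pa = 9.52×10^-5 bar.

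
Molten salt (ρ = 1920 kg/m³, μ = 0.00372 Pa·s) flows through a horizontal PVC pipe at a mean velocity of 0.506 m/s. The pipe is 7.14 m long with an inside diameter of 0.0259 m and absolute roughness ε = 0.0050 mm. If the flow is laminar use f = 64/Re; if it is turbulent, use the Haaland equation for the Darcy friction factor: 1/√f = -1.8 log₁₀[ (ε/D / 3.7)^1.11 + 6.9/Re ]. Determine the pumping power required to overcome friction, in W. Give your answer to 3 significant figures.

Reynolds number Re = ρVD/μ = 1920 · 0.506 · 0.0259 / 0.00372 = 6764.
Re > 4000 → turbulent. Relative roughness ε/D = 5e-06/0.0259 = 0.000193. Haaland: 1/√f = -1.8 log₁₀[(0.000193/3.7)^1.11 + 6.9/6764] = -1.8 log₁₀[1.76e-05 + 0.00102] = 5.371, so f = 0.03466.
Darcy-Weisbach: ΔP = f(L/D)(ρV²/2) = 0.03466·(7.14/0.0259)·(1920·0.506²/2) = 0.03466·275.7·245.8 = 2349 Pa.
Q = V·A = 0.506·0.0005269 = 0.0002666 m³/s.
Pumping power P = QΔP = 0.0002666·2349 = 0.6262 W = 0.626 W.

P ≈ 0.626 W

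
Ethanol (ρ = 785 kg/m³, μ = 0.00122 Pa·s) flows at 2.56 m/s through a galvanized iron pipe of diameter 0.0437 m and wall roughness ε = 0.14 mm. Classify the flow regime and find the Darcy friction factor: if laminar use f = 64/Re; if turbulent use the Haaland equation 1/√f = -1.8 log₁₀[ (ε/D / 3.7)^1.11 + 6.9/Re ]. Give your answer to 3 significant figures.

Re = ρVD/μ = 785·2.56·0.0437/0.00122 = 7.198e+04.
Re > 4000 → turbulent. ε/D = 0.00014/0.0437 = 0.0032; Haaland: 1/√f = -1.8 log₁₀[0.000399 + 9.59e-05] = 5.951, so f = 0.02824.

f ≈ 0.0282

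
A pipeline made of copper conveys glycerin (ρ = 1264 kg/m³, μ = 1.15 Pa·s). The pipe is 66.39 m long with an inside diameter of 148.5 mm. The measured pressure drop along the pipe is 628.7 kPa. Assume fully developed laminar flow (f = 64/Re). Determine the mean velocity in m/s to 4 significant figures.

V ≈ 5.675 m/s

For laminar flow, f = 64/Re with Re = ρVD/μ, so Darcy-Weisbach reduces to ΔP = 32μLV/D². Solving for V: V = ΔP·D²/(32μL) = 6.287e+05·(0.1485)²/(32·1.15·66.39) = 5.675 m/s.
Check: Re = ρVD/μ = 1264·5.675·0.1485/1.15 = 926.2 < 2300, so the laminar assumption holds.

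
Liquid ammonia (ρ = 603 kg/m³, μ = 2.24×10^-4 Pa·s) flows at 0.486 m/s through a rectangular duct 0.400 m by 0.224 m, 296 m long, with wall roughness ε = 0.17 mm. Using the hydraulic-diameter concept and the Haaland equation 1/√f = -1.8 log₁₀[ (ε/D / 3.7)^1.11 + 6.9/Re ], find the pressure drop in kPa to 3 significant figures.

ΔP ≈ 1.35 kPa

Hydraulic diameter D_h = 4A/P = 4·(0.4·0.224)/(2·(0.4+0.224)) = 0.3584/1.248 = 0.2872 m.
Re = ρVD_h/μ = 603·0.486·0.2872/0.000224 = 3.757e+05.
ε/D_h = 0.00017/0.2872 = 0.000592; Haaland gives 1/√f = -1.8 log₁₀[6.12e-05+1.84e-05] = 7.379, so f = 0.01837.
ΔP = f(L/D_h)(ρV²/2) = 0.01837·296/0.2872·71.21 = 1348 Pa.
ΔP = 1.35 kPa.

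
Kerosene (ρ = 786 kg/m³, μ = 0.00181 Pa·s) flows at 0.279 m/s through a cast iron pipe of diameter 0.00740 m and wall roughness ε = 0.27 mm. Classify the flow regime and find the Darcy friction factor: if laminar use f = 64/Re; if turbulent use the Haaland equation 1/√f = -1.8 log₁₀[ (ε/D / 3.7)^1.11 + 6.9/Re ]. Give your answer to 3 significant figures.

Re = ρVD/μ = 786·0.279·0.0074/0.00181 = 896.6.
Re < 2300 → laminar, so f = 64/Re = 0.07138 (roughness is irrelevant in laminar flow).

f ≈ 0.0714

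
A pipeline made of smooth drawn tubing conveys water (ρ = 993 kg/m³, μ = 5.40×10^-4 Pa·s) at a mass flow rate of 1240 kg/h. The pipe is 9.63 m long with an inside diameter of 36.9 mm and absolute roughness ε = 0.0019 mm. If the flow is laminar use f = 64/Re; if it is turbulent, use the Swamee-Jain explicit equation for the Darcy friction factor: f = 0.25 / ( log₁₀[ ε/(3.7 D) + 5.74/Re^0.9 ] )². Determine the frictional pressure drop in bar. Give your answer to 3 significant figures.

ΔP ≈ 0.00345 bar

ṁ = 1240 kg/h = 1240/3600 = 0.3444 kg/s.
A = πD²/4 = π(0.0369)²/4 = 0.001069 m²; mean velocity V = ṁ/(ρA) = 0.3444/(993 · 0.001069) = 0.3244 m/s.
Reynolds number Re = ρVD/μ = 993 · 0.3244 · 0.0369 / 0.00054 = 2.201e+04.
Re > 4000 → turbulent. Relative roughness ε/D = 1.9e-06/0.0369 = 5.15e-05. Swamee-Jain: f = 0.25/(log₁₀[5.15e-05/3.7 + 5.74/2.201e+04^0.9])² = 0.25/(log₁₀[1.39e-05 + 0.000709])² = 0.25/(-3.141)² = 0.02534.
Darcy-Weisbach: ΔP = f(L/D)(ρV²/2) = 0.02534·(9.63/0.0369)·(993·0.3244²/2) = 0.02534·261·52.24 = 345.4 Pa.
ΔP = 345.4 Pa = 0.00345 bar.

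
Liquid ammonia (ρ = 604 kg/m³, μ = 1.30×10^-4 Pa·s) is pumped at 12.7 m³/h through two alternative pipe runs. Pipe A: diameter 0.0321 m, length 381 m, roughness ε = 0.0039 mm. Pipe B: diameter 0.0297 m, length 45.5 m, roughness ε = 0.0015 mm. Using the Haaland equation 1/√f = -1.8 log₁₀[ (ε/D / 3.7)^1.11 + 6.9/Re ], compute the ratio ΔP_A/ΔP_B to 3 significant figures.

Pipe A: V = Q/A = 0.003528/0.0008093 = 4.359 m/s; Re = 6.501e+05; ε/D = 0.000121; Haaland → f = 0.01413; ΔP_A = f(L/D)(ρV²/2) = 9.621e+05 Pa.
Pipe B: V = Q/A = 0.003528/0.0006928 = 5.092 m/s; Re = 7.027e+05; ε/D = 5.05e-05; Haaland → f = 0.01307; ΔP_B = f(L/D)(ρV²/2) = 1.568e+05 Pa.
ΔP_A/ΔP_B = 9.621e+05/1.568e+05 = 6.14.

ΔP_A/ΔP_B ≈ 6.14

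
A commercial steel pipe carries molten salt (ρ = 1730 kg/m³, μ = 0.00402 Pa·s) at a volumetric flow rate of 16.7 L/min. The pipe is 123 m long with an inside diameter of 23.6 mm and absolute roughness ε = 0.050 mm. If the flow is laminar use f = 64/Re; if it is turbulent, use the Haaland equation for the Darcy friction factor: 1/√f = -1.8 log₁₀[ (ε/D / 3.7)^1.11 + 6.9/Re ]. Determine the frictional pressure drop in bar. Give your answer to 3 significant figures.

ΔP ≈ 0.679 bar

Q = 16.7 L/min = 16.7/60000 = 0.0002783 m³/s.
Cross-sectional area A = πD²/4 = π(0.0236)²/4 = 0.0004374 m²; mean velocity V = Q/A = 0.0002783/0.0004374 = 0.6363 m/s.
Reynolds number Re = ρVD/μ = 1730 · 0.6363 · 0.0236 / 0.00402 = 6462.
Re > 4000 → turbulent. Relative roughness ε/D = 5e-05/0.0236 = 0.00212. Haaland: 1/√f = -1.8 log₁₀[(0.00212/3.7)^1.11 + 6.9/6462] = -1.8 log₁₀[0.000252 + 0.00107] = 5.183, so f = 0.03722.
Darcy-Weisbach: ΔP = f(L/D)(ρV²/2) = 0.03722·(123/0.0236)·(1730·0.6363²/2) = 0.03722·5212·350.2 = 6.794e+04 Pa.
ΔP = 6.794e+04 Pa = 0.679 bar.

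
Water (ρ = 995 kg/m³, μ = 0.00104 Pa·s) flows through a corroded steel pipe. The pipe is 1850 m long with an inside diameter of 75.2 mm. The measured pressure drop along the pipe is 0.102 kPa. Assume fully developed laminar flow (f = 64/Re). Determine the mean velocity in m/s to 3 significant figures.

For laminar flow, f = 64/Re with Re = ρVD/μ, so Darcy-Weisbach reduces to ΔP = 32μLV/D². Solving for V: V = ΔP·D²/(32μL) = 102·(0.0752)²/(32·0.00104·1850) = 0.009369 m/s.
Check: Re = ρVD/μ = 995·0.009369·0.0752/0.00104 = 674 < 2300, so the laminar assumption holds.

V ≈ 0.00937 m/s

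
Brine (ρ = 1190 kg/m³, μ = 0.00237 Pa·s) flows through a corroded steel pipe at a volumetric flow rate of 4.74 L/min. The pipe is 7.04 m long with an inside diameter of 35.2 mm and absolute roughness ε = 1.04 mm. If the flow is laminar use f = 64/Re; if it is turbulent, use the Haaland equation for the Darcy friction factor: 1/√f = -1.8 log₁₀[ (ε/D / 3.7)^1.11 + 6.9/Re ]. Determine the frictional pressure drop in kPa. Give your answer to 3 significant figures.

Q = 4.74 L/min = 4.74/60000 = 7.9e-05 m³/s.
Cross-sectional area A = πD²/4 = π(0.0352)²/4 = 0.0009731 m²; mean velocity V = Q/A = 7.9e-05/0.0009731 = 0.08118 m/s.
Reynolds number Re = ρVD/μ = 1190 · 0.08118 · 0.0352 / 0.00237 = 1435.
Re < 2300 → laminar flow, so f = 64/Re = 64/1435 = 0.04461 (the turbulent correlation is not needed).
Darcy-Weisbach: ΔP = f(L/D)(ρV²/2) = 0.04461·(7.04/0.0352)·(1190·0.08118²/2) = 0.04461·200·3.921 = 34.98 Pa.
ΔP = 34.98 Pa = 0.0350 kPa.

ΔP ≈ 0.0350 kPa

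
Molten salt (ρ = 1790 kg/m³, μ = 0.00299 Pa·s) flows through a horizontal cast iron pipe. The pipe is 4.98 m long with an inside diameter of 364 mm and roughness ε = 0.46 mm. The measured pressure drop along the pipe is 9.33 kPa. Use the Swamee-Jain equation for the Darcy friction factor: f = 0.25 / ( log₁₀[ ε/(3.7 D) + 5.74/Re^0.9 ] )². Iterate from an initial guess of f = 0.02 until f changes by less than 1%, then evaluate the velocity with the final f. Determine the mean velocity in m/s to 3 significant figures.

Rearranging Darcy-Weisbach: V = √(2·ΔP·D/(f·L·ρ)). With ε/D = 0.00046/0.364 = 0.00126, iterate starting from f = 0.02:
  f = 0.02 → V = √(2·9330·0.364/(0.02·4.98·1790)) = 6.172 m/s; Re = ρVD/μ = 1.345e+06; f → 0.02107
  f = 0.02107 → V = 6.014 m/s; Re = 1.311e+06; f → 0.02107
Converged (Δf/f < 1%). With the final f = 0.02107: V = √(2·9330·0.364/(0.02107·4.98·1790)) = 6.013 m/s.

V ≈ 6.01 m/s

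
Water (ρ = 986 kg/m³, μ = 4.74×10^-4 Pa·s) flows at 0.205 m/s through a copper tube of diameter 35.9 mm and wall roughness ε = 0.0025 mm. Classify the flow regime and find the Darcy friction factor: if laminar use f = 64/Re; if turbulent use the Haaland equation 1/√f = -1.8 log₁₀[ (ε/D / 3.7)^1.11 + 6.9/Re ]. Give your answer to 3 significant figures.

Re = ρVD/μ = 986·0.205·0.0359/0.000474 = 1.531e+04.
Re > 4000 → turbulent. ε/D = 2.5e-06/0.0359 = 6.96e-05; Haaland: 1/√f = -1.8 log₁₀[5.69e-06 + 0.000451] = 6.013, so f = 0.02766.

f ≈ 0.0277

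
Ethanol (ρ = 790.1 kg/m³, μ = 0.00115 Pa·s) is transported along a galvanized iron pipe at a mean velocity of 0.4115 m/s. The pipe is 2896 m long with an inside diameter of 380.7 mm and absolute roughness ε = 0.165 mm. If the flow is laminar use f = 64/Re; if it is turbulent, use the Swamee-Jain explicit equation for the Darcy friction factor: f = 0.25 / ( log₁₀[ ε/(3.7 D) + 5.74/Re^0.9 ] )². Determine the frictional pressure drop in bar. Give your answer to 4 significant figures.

ΔP ≈ 0.1014 bar

Reynolds number Re = ρVD/μ = 790.1 · 0.4115 · 0.3807 / 0.00115 = 1.076e+05.
Re > 4000 → turbulent. Relative roughness ε/D = 0.000165/0.3807 = 0.000433. Swamee-Jain: f = 0.25/(log₁₀[0.000433/3.7 + 5.74/1.076e+05^0.9])² = 0.25/(log₁₀[0.000117 + 0.00017])² = 0.25/(-3.542)² = 0.01993.
Darcy-Weisbach: ΔP = f(L/D)(ρV²/2) = 0.01993·(2896/0.3807)·(790.1·0.4115²/2) = 0.01993·7607·66.89 = 1.014e+04 Pa.
ΔP = 1.014e+04 Pa = 0.1014 bar.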